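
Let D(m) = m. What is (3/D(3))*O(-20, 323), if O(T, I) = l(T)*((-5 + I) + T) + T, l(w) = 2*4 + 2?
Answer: 2960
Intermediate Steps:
l(w) = 10 (l(w) = 8 + 2 = 10)
O(T, I) = -50 + 10*I + 11*T (O(T, I) = 10*((-5 + I) + T) + T = 10*(-5 + I + T) + T = (-50 + 10*I + 10*T) + T = -50 + 10*I + 11*T)
(3/D(3))*O(-20, 323) = (3/3)*(-50 + 10*323 + 11*(-20)) = (3*(1/3))*(-50 + 3230 - 220) = 1*2960 = 2960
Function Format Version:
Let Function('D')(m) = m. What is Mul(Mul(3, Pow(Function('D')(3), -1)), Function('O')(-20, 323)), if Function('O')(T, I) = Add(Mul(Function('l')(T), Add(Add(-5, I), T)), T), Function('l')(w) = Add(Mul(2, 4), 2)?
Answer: 2960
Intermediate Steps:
Function('l')(w) = 10 (Function('l')(w) = Add(8, 2) = 10)
Function('O')(T, I) = Add(-50, Mul(10, I), Mul(11, T)) (Function('O')(T, I) = Add(Mul(10, Add(Add(-5, I), T)), T) = Add(Mul(10, Add(-5, I, T)), T) = Add(Add(-50, Mul(10, I), Mul(10, T)), T) = Add(-50, Mul(10, I), Mul(11, T)))
Mul(Mul(3, Pow(Function('D')(3), -1)), Function('O')(-20, 323)) = Mul(Mul(3, Pow(3, -1)), Add(-50, Mul(10, 323), Mul(11, -20))) = Mul(Mul(3, Rational(1, 3)), Add(-50, 3230, -220)) = Mul(1, 2960) = 2960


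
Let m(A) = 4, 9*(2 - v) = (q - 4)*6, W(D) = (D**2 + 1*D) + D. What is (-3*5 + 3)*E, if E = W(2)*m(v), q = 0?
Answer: -384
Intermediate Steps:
W(D) = D**2 + 2*D (W(D) = (D**2 + D) + D = (D + D**2) + D = D**2 + 2*D)
v = 14/3 (v = 2 - (0 - 4)*6/9 = 2 - (-4)*6/9 = 2 - 1/9*(-24) = 2 + 8/3 = 14/3 ≈ 4.6667)
E = 32 (E = (2*(2 + 2))*4 = (2*4)*4 = 8*4 = 32)
(-3*5 + 3)*E = (-3*5 + 3)*32 = (-15 + 3)*32 = -12*32 = -384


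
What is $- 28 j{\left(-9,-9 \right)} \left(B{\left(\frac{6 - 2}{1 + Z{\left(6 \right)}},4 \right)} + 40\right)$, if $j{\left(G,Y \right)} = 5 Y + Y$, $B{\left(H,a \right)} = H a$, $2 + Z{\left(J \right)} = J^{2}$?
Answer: $\frac{305856}{5} \approx 61171.0$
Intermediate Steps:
$Z{\left(J \right)} = -2 + J^{2}$
$j{\left(G,Y \right)} = 6 Y$
$- 28 j{\left(-9,-9 \right)} \left(B{\left(\frac{6 - 2}{1 + Z{\left(6 \right)}},4 \right)} + 40\right) = - 28 \cdot 6 \left(-9\right) \left(\frac{6 - 2}{1 - \left(2 - 6^{2}\right)} 4 + 40\right) = \left(-28\right) \left(-54\right) \left(\frac{4}{1 + \left(-2 + 36\right)} 4 + 40\right) = 1512 \left(\frac{4}{1 + 34} \cdot 4 + 40\right) = 1512 \left(\frac{4}{35} \cdot 4 + 40\right) = 1512 \left(\frac{16}{35} + 40\right) = 1512 \cdot \frac{1416}{35} = \frac{305856}{5}$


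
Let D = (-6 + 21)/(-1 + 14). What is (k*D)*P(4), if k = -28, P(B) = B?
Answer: -1680/13 ≈ -129.23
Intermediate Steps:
D = 15/13 ≈ 1.1538
(k*D)*P(4) = -28*15/13*4 = -420/13*4 = -1680/13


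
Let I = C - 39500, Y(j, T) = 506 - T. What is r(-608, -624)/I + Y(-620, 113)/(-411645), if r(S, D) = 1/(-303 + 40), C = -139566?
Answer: -6169223683/6462052332970 ≈ -0.00095468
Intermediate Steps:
I = -179066 (I = -139566 - 39500 = -179066)
r(S, D) = -1/263 (r(S, D) = 1/(-263) = -1/263)
r(-608, -624)/I + Y(-620, 113)/(-411645) = -1/263/(-179066) + (506 - 1*113)/(-411645) = -1/263*(-1/179066) + (506 - 113)*(-1/411645) = 1/47094358 + 393*(-1/411645) = 1/47094358 - 131/137215 = -6169223683/6462052332970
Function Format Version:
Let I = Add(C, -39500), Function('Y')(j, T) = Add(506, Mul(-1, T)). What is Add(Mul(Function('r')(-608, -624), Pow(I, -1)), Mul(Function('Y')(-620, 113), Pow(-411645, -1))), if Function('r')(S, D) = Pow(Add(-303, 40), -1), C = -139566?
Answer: Rational(-6169223683, 6462052332970) ≈ -0.00095468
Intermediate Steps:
I = -179066 (I = Add(-139566, -39500) = -179066)
Function('r')(S, D) = Rational(-1, 263) (Function('r')(S, D) = Pow(-263, -1) = Rational(-1, 263))
Add(Mul(Function('r')(-608, -624), Pow(I, -1)), Mul(Function('Y')(-620, 113), Pow(-411645, -1))) = Add(Mul(Rational(-1, 263), Pow(-179066, -1)), Mul(Add(506, Mul(-1, 113)), Pow(-411645, -1))) = Add(Mul(Rational(-1, 263), Rational(-1, 179066)), Mul(Add(506, -113), Rational(-1, 411645))) = Add(Rational(1, 47094358), Mul(393, Rational(-1, 411645))) = Add(Rational(1, 47094358), Rational(-131, 137215)) = Rational(-6169223683, 6462052332970)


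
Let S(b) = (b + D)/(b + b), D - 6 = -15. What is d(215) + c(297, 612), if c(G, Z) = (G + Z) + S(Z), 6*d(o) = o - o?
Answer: 123691/136 ≈ 909.49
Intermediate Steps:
D = -9 (D = 6 - 15 = -9)
d(o) = 0 (d(o) = (o - o)/6 = (1/6)*0 = 0)
S(b) = (-9 + b)/(2*b) (S(b) = (b - 9)/(b + b) = (-9 + b)/((2*b)) = (-9 + b)*(1/(2*b)) = (-9 + b)/(2*b))
c(G, Z) = G + Z + (-9 + Z)/(2*Z) (c(G, Z) = (G + Z) + (-9 + Z)/(2*Z) = G + Z + (-9 + Z)/(2*Z))
d(215) + c(297, 612) = 0 + (1/2 + 297 + 612 - 9/2/612) = 0 + (1/2 + 297 + 612 - 9/2*1/612) = 0 + (1/2 + 297 + 612 - 1/136) = 0 + 123691/136 = 123691/136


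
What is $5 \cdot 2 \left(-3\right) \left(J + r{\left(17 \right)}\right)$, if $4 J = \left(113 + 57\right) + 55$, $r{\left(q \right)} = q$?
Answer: $- \frac{4395}{2} \approx -2197.5$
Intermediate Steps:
$J = \frac{225}{4}$ ($J = \frac{\left(113 + 57\right) + 55}{4} = \frac{170 + 55}{4} = \frac{1}{4} \cdot 225 = \frac{225}{4} \approx 56.25$)
$5 \cdot 2 \left(-3\right) \left(J + r{\left(17 \right)}\right) = 5 \cdot 2 \left(-3\right) \left(\frac{225}{4} + 17\right) = 10 \left(-3\right) \frac{293}{4} = \left(-30\right) \frac{293}{4} = - \frac{4395}{2}$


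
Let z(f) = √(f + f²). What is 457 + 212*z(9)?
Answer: 457 + 636*√10 ≈ 2468.2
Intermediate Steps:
457 + 212*z(9) = 457 + 212*√(9*(1 + 9)) = 457 + 212*√(9*10) = 457 + 212*√90 = 457 + 212*(3*√10) = 457 + 636*√10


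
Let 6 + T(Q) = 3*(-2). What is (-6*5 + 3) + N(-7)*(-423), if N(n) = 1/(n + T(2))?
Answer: -90/19 ≈ -4.7368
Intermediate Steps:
T(Q) = -12 (T(Q) = -6 + 3*(-2) = -6 - 6 = -12)
N(n) = 1/(-12 + n) (N(n) = 1/(n - 12) = 1/(-12 + n))
(-6*5 + 3) + N(-7)*(-423) = (-6*5 + 3) - 423/(-12 - 7) = (-30 + 3) - 423/(-19) = -27 - 1/19*(-423) = -27 + 423/19 = -90/19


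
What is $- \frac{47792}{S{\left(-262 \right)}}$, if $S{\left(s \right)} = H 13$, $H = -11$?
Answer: $\frac{47792}{143} \approx 334.21$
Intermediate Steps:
$S{\left(s \right)} = -143$ ($S{\left(s \right)} = \left(-11\right) 13 = -143$)
$- \frac{47792}{S{\left(-262 \right)}} = - \frac{47792}{-143} = \left(-47792\right) \left(- \frac{1}{143}\right) = \frac{47792}{143}$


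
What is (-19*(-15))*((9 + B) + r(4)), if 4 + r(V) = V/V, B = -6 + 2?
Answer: 570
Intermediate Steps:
B = -4
r(V) = -3 (r(V) = -4 + V/V = -4 + 1 = -3)
(-19*(-15))*((9 + B) + r(4)) = (-19*(-15))*((9 - 4) - 3) = 285*(5 - 3) = 285*2 = 570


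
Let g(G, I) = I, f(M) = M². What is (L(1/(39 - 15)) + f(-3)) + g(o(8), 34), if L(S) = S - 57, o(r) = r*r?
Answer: -335/24 ≈ -13.958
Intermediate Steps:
o(r) = r²
L(S) = -57 + S
(L(1/(39 - 15)) + f(-3)) + g(o(8), 34) = ((-57 + 1/(39 - 15)) + (-3)²) + 34 = ((-57 + 1/24) + 9) + 34 = (-1367/24 + 9) + 34 = -1151/24 + 34 = -335/24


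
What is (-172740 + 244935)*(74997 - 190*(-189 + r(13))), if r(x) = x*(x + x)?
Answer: 3370567965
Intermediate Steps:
r(x) = 2*x² (r(x) = x*(2*x) = 2*x²)
(-172740 + 244935)*(74997 - 190*(-189 + r(13))) = (-172740 + 244935)*(74997 - 190*(-189 + 2*13²)) = 72195*(74997 - 190*(-189 + 2*169)) = 72195*(74997 - 190*(-189 + 338)) = 72195*(74997 - 190*149) = 72195*(74997 - 28310) = 72195*46687 = 3370567965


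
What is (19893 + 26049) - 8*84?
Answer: 45270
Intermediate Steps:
(19893 + 26049) - 8*84 = 45942 - 672 = 45270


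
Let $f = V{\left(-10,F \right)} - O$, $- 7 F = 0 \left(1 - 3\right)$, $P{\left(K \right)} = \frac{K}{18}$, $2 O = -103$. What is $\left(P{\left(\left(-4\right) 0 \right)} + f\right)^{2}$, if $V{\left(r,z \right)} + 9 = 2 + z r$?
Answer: $\frac{7921}{4} \approx 1980.3$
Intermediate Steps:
$O = - \frac{103}{2}$ ($O = \frac{1}{2} \left(-103\right) = - \frac{103}{2} \approx -51.5$)
$P{\left(K \right)} = \frac{K}{18}$ ($P{\left(K \right)} = K \frac{1}{18} = \frac{K}{18}$)
$F = 0$ ($F = - \frac{0 \left(1 - 3\right)}{7} = - \frac{0 \left(-2\right)}{7} = \left(- \frac{1}{7}\right) 0 = 0$)
$V{\left(r,z \right)} = -7 + r z$ ($V{\left(r,z \right)} = -9 + \left(2 + z r\right) = -9 + \left(2 + r z\right) = -7 + r z$)
$f = \frac{89}{2}$ ($f = \left(-7 - 0\right) - - \frac{103}{2} = \left(-7 + 0\right) + \frac{103}{2} = -7 + \frac{103}{2} = \frac{89}{2} \approx 44.5$)
$\left(P{\left(\left(-4\right) 0 \right)} + f\right)^{2} = \left(\frac{\left(-4\right) 0}{18} + \frac{89}{2}\right)^{2} = \left(\frac{1}{18} \cdot 0 + \frac{89}{2}\right)^{2} = \left(0 + \frac{89}{2}\right)^{2} = \left(\frac{89}{2}\right)^{2} = \frac{7921}{4}$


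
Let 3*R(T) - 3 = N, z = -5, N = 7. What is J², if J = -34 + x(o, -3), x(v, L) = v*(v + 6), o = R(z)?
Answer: 676/81 ≈ 8.3457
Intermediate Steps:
R(T) = 10/3 (R(T) = 1 + (⅓)*7 = 1 + 7/3 = 10/3)
o = 10/3 ≈ 3.3333
x(v, L) = v*(6 + v)
J = -26/9 (J = -34 + 10*(6 + 10/3)/3 = -34 + (10/3)*(28/3) = -34 + 280/9 = -26/9 ≈ -2.8889)
J² = (-26/9)² = 676/81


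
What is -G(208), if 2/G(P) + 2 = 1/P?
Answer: 416/415 ≈ 1.0024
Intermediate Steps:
G(P) = 2/(-2 + 1/P)
-G(208) = -(-2)*208/(-1 + 2*208) = -(-2)*208/(-1 + 416) = -(-2)*208/415 = -1*(-416/415) = 416/415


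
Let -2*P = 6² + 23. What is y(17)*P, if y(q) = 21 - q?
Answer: -118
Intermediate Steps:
P = -59/2 (P = -(6² + 23)/2 = -(36 + 23)/2 = -½*59 = -59/2 ≈ -29.500)
y(17)*P = (21 - 1*17)*(-59/2) = (21 - 17)*(-59/2) = 4*(-59/2) = -118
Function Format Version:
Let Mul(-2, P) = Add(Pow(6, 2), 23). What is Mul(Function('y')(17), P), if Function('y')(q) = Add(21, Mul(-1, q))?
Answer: -118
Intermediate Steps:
P = Rational(-59, 2) (P = Mul(Rational(-1, 2), Add(Pow(6, 2), 23)) = Mul(Rational(-1, 2), Add(36, 23)) = Mul(Rational(-1, 2), 59) = Rational(-59, 2) ≈ -29.500)
Mul(Function('y')(17), P) = Mul(Add(21, Mul(-1, 17)), Rational(-59, 2)) = Mul(Add(21, -17), Rational(-59, 2)) = Mul(4, Rational(-59, 2)) = -118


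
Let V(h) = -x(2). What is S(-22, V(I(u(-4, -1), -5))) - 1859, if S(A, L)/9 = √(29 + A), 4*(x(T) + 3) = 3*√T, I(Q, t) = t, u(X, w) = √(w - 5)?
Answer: -1859 + 9*√7 ≈ -1835.2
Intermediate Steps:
u(X, w) = √(-5 + w)
x(T) = -3 + 3*√T/4 (x(T) = -3 + (3*√T)/4 = -3 + 3*√T/4)
V(h) = 3 - 3*√2/4 (V(h) = -(-3 + 3*√2/4) = 3 - 3*√2/4)
S(A, L) = 9*√(29 + A)
S(-22, V(I(u(-4, -1), -5))) - 1859 = 9*√(29 - 22) - 1859 = 9*√7 - 1859 = -1859 + 9*√7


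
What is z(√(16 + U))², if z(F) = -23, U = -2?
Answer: 529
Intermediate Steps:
z(√(16 + U))² = (-23)² = 529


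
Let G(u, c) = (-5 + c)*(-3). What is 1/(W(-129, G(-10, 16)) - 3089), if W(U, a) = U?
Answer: -1/3218 ≈ -0.00031075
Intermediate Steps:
G(u, c) = 15 - 3*c
1/(W(-129, G(-10, 16)) - 3089) = 1/(-129 - 3089) = 1/(-3218) = -1/3218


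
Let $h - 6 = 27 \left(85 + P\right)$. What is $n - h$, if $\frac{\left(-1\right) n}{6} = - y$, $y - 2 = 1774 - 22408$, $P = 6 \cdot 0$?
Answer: $-126093$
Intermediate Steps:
$P = 0$
$y = -20632$ ($y = 2 + \left(1774 - 22408\right) = 2 - 20634 = -20632$)
$n = -123792$ ($n = - 6 \left(\left(-1\right) \left(-20632\right)\right) = \left(-6\right) 20632 = -123792$)
$h = 2301$ ($h = 6 + 27 \left(85 + 0\right) = 6 + 27 \cdot 85 = 6 + 2295 = 2301$)
$n - h = -123792 - 2301 = -126093$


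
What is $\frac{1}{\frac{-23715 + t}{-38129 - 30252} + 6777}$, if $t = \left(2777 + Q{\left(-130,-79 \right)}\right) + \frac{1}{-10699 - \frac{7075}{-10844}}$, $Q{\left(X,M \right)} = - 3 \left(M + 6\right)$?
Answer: $\frac{7933076815661}{53764865250626880} \approx 0.00014755$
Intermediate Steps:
$Q{\left(X,M \right)} = -18 - 3 M$ ($Q{\left(X,M \right)} = - 3 \left(6 + M\right) = -18 - 3 M$)
$t = \frac{347574580632}{116012881}$ ($t = \left(2777 - -219\right) + \frac{1}{-10699 - \frac{7075}{-10844}} = \left(2777 + \left(-18 + 237\right)\right) + \frac{1}{-10699 - - \frac{7075}{10844}} = \left(2777 + 219\right) + \frac{1}{-10699 + \frac{7075}{10844}} = 2996 + \frac{1}{- \frac{116012881}{10844}} = 2996 - \frac{10844}{116012881} = \frac{347574580632}{116012881} \approx 2996.0$)
$\frac{1}{\frac{-23715 + t}{-38129 - 30252} + 6777} = \frac{1}{\frac{-23715 + \frac{347574580632}{116012881}}{-38129 - 30252} + 6777} = \frac{1}{- \frac{2403670892283}{116012881 \left(-68381\right)} + 6777} = \frac{1}{\left(- \frac{2403670892283}{116012881}\right) \left(- \frac{1}{68381}\right) + 6777} = \frac{1}{\frac{2403670892283}{7933076815661} + 6777} = \frac{1}{\frac{53764865250626880}{7933076815661}} = \frac{7933076815661}{53764865250626880}$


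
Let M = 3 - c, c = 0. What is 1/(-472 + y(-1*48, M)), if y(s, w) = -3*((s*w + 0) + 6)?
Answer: -1/58 ≈ -0.017241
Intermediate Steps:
M = 3 (M = 3 - 1*0 = 3 + 0 = 3)
y(s, w) = -18 - 3*s*w (y(s, w) = -3*(s*w + 6) = -3*(6 + s*w) = -18 - 3*s*w)
1/(-472 + y(-1*48, M)) = 1/(-472 + (-18 - 3*(-1*48)*3)) = 1/(-472 + (-18 - 3*(-48)*3)) = 1/(-472 + (-18 + 432)) = 1/(-472 + 414) = 1/(-58) = -1/58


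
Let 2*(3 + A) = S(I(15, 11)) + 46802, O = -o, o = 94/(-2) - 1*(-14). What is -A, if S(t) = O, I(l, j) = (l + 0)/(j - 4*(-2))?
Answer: -46829/2 ≈ -23415.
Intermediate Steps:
I(l, j) = l/(8 + j) (I(l, j) = l/(j + 8) = l/(8 + j))
o = -33 (o = 94*(-½) + 14 = -47 + 14 = -33)
O = 33 (O = -1*(-33) = 33)
S(t) = 33
A = 46829/2 (A = -3 + (33 + 46802)/2 = -3 + (½)*46835 = -3 + 46835/2 = 46829/2 ≈ 23415.)
-A = -1*46829/2 = -46829/2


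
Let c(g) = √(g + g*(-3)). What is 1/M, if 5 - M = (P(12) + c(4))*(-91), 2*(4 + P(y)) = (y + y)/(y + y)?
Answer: -1254/658121 - 728*I*√2/658121 ≈ -0.0019054 - 0.0015644*I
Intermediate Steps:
P(y) = -7/2 (P(y) = -4 + ((y + y)/(y + y))/2 = -4 + ((2*y)/((2*y)))/2 = -4 + ((2*y)*(1/(2*y)))/2 = -4 + (½)*1 = -4 + ½ = -7/2)
c(g) = √2*√(-g) (c(g) = √(g - 3*g) = √(-2*g) = √2*√(-g))
M = -627/2 + 182*I*√2 (M = 5 - (-7/2 + √2*√(-1*4))*(-91) = 5 - (-7/2 + √2*√(-4))*(-91) = 5 - (-7/2 + √2*(2*I))*(-91) = 5 - (-7/2 + 2*I*√2)*(-91) = 5 - (637/2 - 182*I*√2) = 5 + (-637/2 + 182*I*√2) = -627/2 + 182*I*√2 ≈ -313.5 + 257.39*I)
1/M = 1/(-627/2 + 182*I*√2)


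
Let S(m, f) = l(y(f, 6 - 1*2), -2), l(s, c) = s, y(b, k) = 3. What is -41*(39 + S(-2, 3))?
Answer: -1722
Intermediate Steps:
S(m, f) = 3
-41*(39 + S(-2, 3)) = -41*(39 + 3) = -41*42 = -1722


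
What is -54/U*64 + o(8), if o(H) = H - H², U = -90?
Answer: -88/5 ≈ -17.600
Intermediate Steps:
-54/U*64 + o(8) = -54/(-90)*64 + 8*(1 - 1*8) = -54*(-1/90)*64 + 8*(1 - 8) = (⅗)*64 + 8*(-7) = 192/5 - 56 = -88/5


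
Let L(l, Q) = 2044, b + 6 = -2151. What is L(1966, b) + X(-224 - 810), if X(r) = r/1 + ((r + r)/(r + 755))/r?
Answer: 281788/279 ≈ 1010.0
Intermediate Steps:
b = -2157 (b = -6 - 2151 = -2157)
X(r) = r + 2/(755 + r) (X(r) = r*1 + ((2*r)/(755 + r))/r = r + (2*r/(755 + r))/r = r + 2/(755 + r))
L(1966, b) + X(-224 - 810) = 2044 + (2 + (-224 - 810)² + 755*(-224 - 810))/(755 + (-224 - 810)) = 2044 + (2 + (-1034)² + 755*(-1034))/(755 - 1034) = 2044 + (2 + 1069156 - 780670)/(-279) = 2044 - 1/279*288488 = 2044 - 288488/279 = 281788/279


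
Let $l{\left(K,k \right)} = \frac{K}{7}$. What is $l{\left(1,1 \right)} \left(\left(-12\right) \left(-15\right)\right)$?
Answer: $\frac{180}{7} \approx 25.714$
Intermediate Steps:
$l{\left(K,k \right)} = \frac{K}{7}$ ($l{\left(K,k \right)} = K \frac{1}{7} = \frac{K}{7}$)
$l{\left(1,1 \right)} \left(\left(-12\right) \left(-15\right)\right) = \frac{1}{7} \cdot 1 \left(\left(-12\right) \left(-15\right)\right) = \frac{1}{7} \cdot 180 = \frac{180}{7}$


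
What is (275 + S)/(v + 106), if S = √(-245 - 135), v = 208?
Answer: 275/314 + I*√95/157 ≈ 0.8758 + 0.062082*I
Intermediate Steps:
S = 2*I*√95 (S = √(-380) = 2*I*√95 ≈ 19.494*I)
(275 + S)/(v + 106) = (275 + 2*I*√95)/(208 + 106) = (275 + 2*I*√95)/314 = (275 + 2*I*√95)*(1/314) = 275/314 + I*√95/157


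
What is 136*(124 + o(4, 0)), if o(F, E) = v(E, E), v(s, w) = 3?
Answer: 17272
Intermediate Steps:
o(F, E) = 3
136*(124 + o(4, 0)) = 136*(124 + 3) = 136*127 = 17272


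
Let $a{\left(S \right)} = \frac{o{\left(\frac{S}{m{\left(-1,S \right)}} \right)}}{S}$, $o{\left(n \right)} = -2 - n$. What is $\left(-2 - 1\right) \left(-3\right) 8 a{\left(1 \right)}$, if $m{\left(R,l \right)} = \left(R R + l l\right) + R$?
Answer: $-216$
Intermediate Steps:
$m{\left(R,l \right)} = R + R^{2} + l^{2}$ ($m{\left(R,l \right)} = \left(R^{2} + l^{2}\right) + R = R + R^{2} + l^{2}$)
$a{\left(S \right)} = \frac{-2 - \frac{1}{S}}{S}$ ($a{\left(S \right)} = \frac{-2 - \frac{S}{-1 + \left(-1\right)^{2} + S^{2}}}{S} = \frac{-2 - \frac{S}{-1 + 1 + S^{2}}}{S} = \frac{-2 - \frac{S}{S^{2}}}{S} = \frac{-2 - \frac{1}{S}}{S}$)
$\left(-2 - 1\right) \left(-3\right) 8 a{\left(1 \right)} = \left(-2 - 1\right) \left(-3\right) 8 \cdot 1^{-2} \left(-1 - 2\right) = \left(-3\right) \left(-3\right) 8 \cdot 1 \left(-1 - 2\right) = 9 \cdot 8 \cdot 1 \left(-3\right) = 72 \left(-3\right) = -216$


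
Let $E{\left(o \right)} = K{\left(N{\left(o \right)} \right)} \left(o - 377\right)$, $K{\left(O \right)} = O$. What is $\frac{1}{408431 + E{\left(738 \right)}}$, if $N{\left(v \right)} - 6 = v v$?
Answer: $\frac{1}{197027081} \approx 5.0754 \cdot 10^{-9}$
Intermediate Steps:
$N{\left(v \right)} = 6 + v^{2}$ ($N{\left(v \right)} = 6 + v v = 6 + v^{2}$)
$E{\left(o \right)} = \left(-377 + o\right) \left(6 + o^{2}\right)$ ($E{\left(o \right)} = \left(6 + o^{2}\right) \left(o - 377\right) = \left(6 + o^{2}\right) \left(-377 + o\right) = \left(-377 + o\right) \left(6 + o^{2}\right)$)
$\frac{1}{408431 + E{\left(738 \right)}} = \frac{1}{408431 + \left(-377 + 738\right) \left(6 + 738^{2}\right)} = \frac{1}{408431 + 361 \left(6 + 544644\right)} = \frac{1}{408431 + 361 \cdot 544650} = \frac{1}{408431 + 196618650} = \frac{1}{197027081}$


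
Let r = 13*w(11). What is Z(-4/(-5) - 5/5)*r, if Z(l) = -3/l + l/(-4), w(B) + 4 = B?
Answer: 27391/20 ≈ 1369.6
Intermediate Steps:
w(B) = -4 + B
Z(l) = -3/l - l/4 (Z(l) = -3/l + l*(-1/4) = -3/l - l/4)
r = 91 (r = 13*(-4 + 11) = 13*7 = 91)
Z(-4/(-5) - 5/5)*r = (-3/(-4/(-5) - 5/5) - (-4/(-5) - 5/5)/4)*91 = (-3/(-4*(-1/5) - 5*1/5) - (-4*(-1/5) - 5*1/5)/4)*91 = (-3/(4/5 - 1) - (4/5 - 1)/4)*91 = (-3/(-1/5) - 1/4*(-1/5))*91 = (-3*(-5) + 1/20)*91 = (15 + 1/20)*91 = (301/20)*91 = 27391/20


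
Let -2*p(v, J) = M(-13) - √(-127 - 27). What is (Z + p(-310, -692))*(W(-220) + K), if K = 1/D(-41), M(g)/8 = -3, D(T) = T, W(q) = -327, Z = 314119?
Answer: -4211868448/41 - 6704*I*√154/41 ≈ -1.0273e+8 - 2029.1*I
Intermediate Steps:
M(g) = -24 (M(g) = 8*(-3) = -24)
K = -1/41 (K = 1/(-41) = -1/41 ≈ -0.024390)
p(v, J) = 12 + I*√154/2 (p(v, J) = -(-24 - √(-127 - 27))/2 = -(-24 - √(-154))/2 = -(-24 - I*√154)/2 = 12 + I*√154/2)
(Z + p(-310, -692))*(W(-220) + K) = (314119 + (12 + I*√154/2))*(-327 - 1/41) = (314131 + I*√154/2)*(-13408/41) = -4211868448/41 - 6704*I*√154/41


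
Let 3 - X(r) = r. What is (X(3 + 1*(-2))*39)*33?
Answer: 2574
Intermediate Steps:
X(r) = 3 - r
(X(3 + 1*(-2))*39)*33 = ((3 - (3 + 1*(-2)))*39)*33 = ((3 - (3 - 2))*39)*33 = ((3 - 1*1)*39)*33 = ((3 - 1)*39)*33 = (2*39)*33 = 78*33 = 2574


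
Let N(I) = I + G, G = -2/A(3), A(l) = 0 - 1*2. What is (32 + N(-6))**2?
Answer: 729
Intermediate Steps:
A(l) = -2 (A(l) = 0 - 2 = -2)
G = 1 (G = -2/(-2) = -2*(-1/2) = 1)
N(I) = 1 + I (N(I) = I + 1 = 1 + I)
(32 + N(-6))**2 = (32 + (1 - 6))**2 = (32 - 5)**2 = 27**2 = 729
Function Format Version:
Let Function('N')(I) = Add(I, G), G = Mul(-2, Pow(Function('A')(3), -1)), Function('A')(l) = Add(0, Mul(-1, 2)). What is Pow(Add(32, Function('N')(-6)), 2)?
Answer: 729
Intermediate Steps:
Function('A')(l) = -2 (Function('A')(l) = Add(0, -2) = -2)
G = 1 (G = Mul(-2, Pow(-2, -1)) = Mul(-2, Rational(-1, 2)) = 1)
Function('N')(I) = Add(1, I) (Function('N')(I) = Add(I, 1) = Add(1, I))
Pow(Add(32, Function('N')(-6)), 2) = Pow(Add(32, Add(1, -6)), 2) = Pow(Add(32, -5), 2) = Pow(27, 2) = 729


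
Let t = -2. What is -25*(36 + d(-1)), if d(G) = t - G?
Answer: -875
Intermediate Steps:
d(G) = -2 - G
-25*(36 + d(-1)) = -25*(36 + (-2 - 1*(-1))) = -25*(36 + (-2 + 1)) = -25*(36 - 1) = -25*35 = -875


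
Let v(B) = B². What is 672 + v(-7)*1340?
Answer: 66332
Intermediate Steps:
672 + v(-7)*1340 = 672 + (-7)²*1340 = 672 + 49*1340 = 672 + 65660 = 66332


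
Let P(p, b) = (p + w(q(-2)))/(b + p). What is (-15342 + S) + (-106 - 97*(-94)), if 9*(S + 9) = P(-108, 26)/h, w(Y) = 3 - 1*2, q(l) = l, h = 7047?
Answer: -32967148447/5200686 ≈ -6339.0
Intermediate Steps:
w(Y) = 1 (w(Y) = 3 - 2 = 1)
P(p, b) = (1 + p)/(b + p) (P(p, b) = (p + 1)/(b + p) = (1 + p)/(b + p))
S = -46806067/5200686 (S = -9 + (((1 - 108)/(26 - 108))/7047)/9 = -9 + ((-107/(-82))*(1/7047))/9 = -9 + (-1/82*(-107)*(1/7047))/9 = -9 + ((107/82)*(1/7047))/9 = -9 + (⅑)*(107/577854) = -9 + 107/5200686 = -46806067/5200686 ≈ -9.0000)
(-15342 + S) + (-106 - 97*(-94)) = (-15342 - 46806067/5200686) + (-106 - 97*(-94)) = -79835730679/5200686 + (-106 + 9118) = -79835730679/5200686 + 9012 = -32967148447/5200686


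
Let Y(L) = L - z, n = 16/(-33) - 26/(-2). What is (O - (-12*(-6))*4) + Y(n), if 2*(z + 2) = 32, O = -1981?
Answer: -74926/33 ≈ -2270.5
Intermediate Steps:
z = 14 (z = -2 + (½)*32 = -2 + 16 = 14)
n = 413/33 (n = 16*(-1/33) - 26*(-½) = -16/33 + 13 = 413/33 ≈ 12.515)
Y(L) = -14 + L (Y(L) = L - 1*14 = L - 14 = -14 + L)
(O - (-12*(-6))*4) + Y(n) = (-1981 - (-12*(-6))*4) + (-14 + 413/33) = (-1981 - 72*4) - 49/33 = (-1981 - 1*288) - 49/33 = (-1981 - 288) - 49/33 = -2269 - 49/33 = -74926/33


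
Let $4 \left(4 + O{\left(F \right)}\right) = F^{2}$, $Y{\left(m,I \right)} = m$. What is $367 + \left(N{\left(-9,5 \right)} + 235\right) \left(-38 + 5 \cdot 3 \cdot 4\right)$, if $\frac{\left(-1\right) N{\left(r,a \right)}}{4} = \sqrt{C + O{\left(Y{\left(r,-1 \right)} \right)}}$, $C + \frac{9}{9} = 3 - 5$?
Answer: $5537 - 44 \sqrt{53} \approx 5216.7$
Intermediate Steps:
$O{\left(F \right)} = -4 + \frac{F^{2}}{4}$
$C = -3$ ($C = -1 + \left(3 - 5\right) = -1 - 2 = -3$)
$N{\left(r,a \right)} = - 4 \sqrt{-7 + \frac{r^{2}}{4}}$ ($N{\left(r,a \right)} = - 4 \sqrt{-3 + \left(-4 + \frac{r^{2}}{4}\right)} = - 4 \sqrt{-7 + \frac{r^{2}}{4}}$)
$367 + \left(N{\left(-9,5 \right)} + 235\right) \left(-38 + 5 \cdot 3 \cdot 4\right) = 367 + \left(- 2 \sqrt{-28 + \left(-9\right)^{2}} + 235\right) \left(-38 + 5 \cdot 3 \cdot 4\right) = 367 + \left(- 2 \sqrt{-28 + 81} + 235\right) \left(-38 + 15 \cdot 4\right) = 367 + \left(- 2 \sqrt{53} + 235\right) \left(-38 + 60\right) = 367 + \left(235 - 2 \sqrt{53}\right) 22 = 367 + \left(5170 - 44 \sqrt{53}\right) = 5537 - 44 \sqrt{53}$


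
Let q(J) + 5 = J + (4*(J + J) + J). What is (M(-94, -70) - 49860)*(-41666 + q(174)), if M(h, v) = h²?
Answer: 1638129344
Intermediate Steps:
q(J) = -5 + 10*J (q(J) = -5 + (J + (4*(J + J) + J)) = -5 + (J + (4*(2*J) + J)) = -5 + (J + (8*J + J)) = -5 + (J + 9*J) = -5 + 10*J)
(M(-94, -70) - 49860)*(-41666 + q(174)) = ((-94)² - 49860)*(-41666 + (-5 + 10*174)) = (8836 - 49860)*(-41666 + (-5 + 1740)) = -41024*(-41666 + 1735) = -41024*(-39931) = 1638129344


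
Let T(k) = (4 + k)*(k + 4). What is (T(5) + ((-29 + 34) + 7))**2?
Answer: 8649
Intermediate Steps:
T(k) = (4 + k)**2 (T(k) = (4 + k)*(4 + k) = (4 + k)**2)
(T(5) + ((-29 + 34) + 7))**2 = ((4 + 5)**2 + ((-29 + 34) + 7))**2 = (9**2 + (5 + 7))**2 = (81 + 12)**2 = 93**2 = 8649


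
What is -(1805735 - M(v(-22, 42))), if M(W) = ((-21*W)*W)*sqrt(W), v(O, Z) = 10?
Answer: -1805735 - 2100*sqrt(10) ≈ -1.8124e+6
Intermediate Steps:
M(W) = -21*W**(5/2) (M(W) = (-21*W**2)*sqrt(W) = -21*W**(5/2))
-(1805735 - M(v(-22, 42))) = -(1805735 - (-21)*10**(5/2)) = -(1805735 - (-21)*100*sqrt(10)) = -(1805735 - (-2100)*sqrt(10)) = -(1805735 + 2100*sqrt(10)) = -1805735 - 2100*sqrt(10)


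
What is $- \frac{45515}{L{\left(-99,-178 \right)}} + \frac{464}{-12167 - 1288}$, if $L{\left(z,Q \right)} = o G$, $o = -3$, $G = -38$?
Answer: $- \frac{204152407}{511290} \approx -399.29$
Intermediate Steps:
$L{\left(z,Q \right)} = 114$ ($L{\left(z,Q \right)} = \left(-3\right) \left(-38\right) = 114$)
$- \frac{45515}{L{\left(-99,-178 \right)}} + \frac{464}{-12167 - 1288} = - \frac{45515}{114} + \frac{464}{-12167 - 1288} = \left(-45515\right) \frac{1}{114} + \frac{464}{-13455} = - \frac{45515}{114} + 464 \left(- \frac{1}{13455}\right) = - \frac{45515}{114} - \frac{464}{13455} = - \frac{204152407}{511290}$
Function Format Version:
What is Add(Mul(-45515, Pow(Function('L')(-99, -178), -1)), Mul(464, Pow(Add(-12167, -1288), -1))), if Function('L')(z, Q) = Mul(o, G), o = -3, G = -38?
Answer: Rational(-204152407, 511290) ≈ -399.29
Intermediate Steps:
Function('L')(z, Q) = 114 (Function('L')(z, Q) = Mul(-3, -38) = 114)
Add(Mul(-45515, Pow(Function('L')(-99, -178), -1)), Mul(464, Pow(Add(-12167, -1288), -1))) = Add(Mul(-45515, Pow(114, -1)), Mul(464, Pow(Add(-12167, -1288), -1))) = Add(Mul(-45515, Rational(1, 114)), Mul(464, Pow(-13455, -1))) = Add(Rational(-45515, 114), Mul(464, Rational(-1, 13455))) = Add(Rational(-45515, 114), Rational(-464, 13455)) = Rational(-204152407, 511290)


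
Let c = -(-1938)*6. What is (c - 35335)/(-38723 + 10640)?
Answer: 23707/28083 ≈ 0.84418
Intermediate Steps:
c = 11628 (c = -969*(-12) = 11628)
(c - 35335)/(-38723 + 10640) = (11628 - 35335)/(-38723 + 10640) = -23707/(-28083) = -23707*(-1/28083) = 23707/28083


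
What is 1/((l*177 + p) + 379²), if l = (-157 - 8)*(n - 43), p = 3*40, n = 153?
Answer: -1/3068789 ≈ -3.2586e-7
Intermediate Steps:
p = 120
l = -18150 (l = (-157 - 8)*(153 - 43) = -165*110 = -18150)
1/((l*177 + p) + 379²) = 1/((-18150*177 + 120) + 379²) = 1/((-3212550 + 120) + 143641) = 1/(-3212430 + 143641) = 1/(-3068789) = -1/3068789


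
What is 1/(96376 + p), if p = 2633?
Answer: 1/99009 ≈ 1.0100e-5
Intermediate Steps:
1/(96376 + p) = 1/(96376 + 2633) = 1/99009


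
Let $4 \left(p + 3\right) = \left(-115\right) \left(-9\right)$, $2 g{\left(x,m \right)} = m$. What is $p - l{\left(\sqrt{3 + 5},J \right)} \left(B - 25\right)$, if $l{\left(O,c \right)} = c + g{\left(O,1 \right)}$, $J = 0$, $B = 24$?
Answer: $\frac{1025}{4} \approx 256.25$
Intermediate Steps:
$g{\left(x,m \right)} = \frac{m}{2}$
$p = \frac{1023}{4}$ ($p = -3 + \frac{\left(-115\right) \left(-9\right)}{4} = -3 + \frac{1}{4} \cdot 1035 = -3 + \frac{1035}{4} = \frac{1023}{4} \approx 255.75$)
$l{\left(O,c \right)} = \frac{1}{2} + c$ ($l{\left(O,c \right)} = c + \frac{1}{2} \cdot 1 = c + \frac{1}{2} = \frac{1}{2} + c$)
$p - l{\left(\sqrt{3 + 5},J \right)} \left(B - 25\right) = \frac{1023}{4} - \left(\frac{1}{2} + 0\right) \left(24 - 25\right) = \frac{1023}{4} - \frac{1}{2} \left(-1\right) = \frac{1023}{4} - - \frac{1}{2} = \frac{1023}{4} + \frac{1}{2} = \frac{1025}{4}$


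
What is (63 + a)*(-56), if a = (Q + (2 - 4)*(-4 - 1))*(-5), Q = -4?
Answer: -1848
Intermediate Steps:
a = -30 (a = (-4 + (2 - 4)*(-4 - 1))*(-5) = (-4 - 2*(-5))*(-5) = (-4 + 10)*(-5) = 6*(-5) = -30)
(63 + a)*(-56) = (63 - 30)*(-56) = 33*(-56) = -1848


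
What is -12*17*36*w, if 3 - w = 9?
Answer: 44064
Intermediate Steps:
w = -6 (w = 3 - 1*9 = 3 - 9 = -6)
-12*17*36*w = -12*17*36*(-6) = -7344*(-6) = -12*(-3672) = 44064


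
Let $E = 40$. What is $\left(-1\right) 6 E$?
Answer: $-240$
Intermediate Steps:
$\left(-1\right) 6 E = \left(-1\right) 6 \cdot 40 = \left(-6\right) 40 = -240$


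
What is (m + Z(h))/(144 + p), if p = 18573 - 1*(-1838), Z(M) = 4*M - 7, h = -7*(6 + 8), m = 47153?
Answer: 46754/20555 ≈ 2.2746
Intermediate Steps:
h = -98 (h = -7*14 = -98)
Z(M) = -7 + 4*M
p = 20411 (p = 18573 + 1838 = 20411)
(m + Z(h))/(144 + p) = (47153 + (-7 + 4*(-98)))/(144 + 20411) = (47153 + (-7 - 392))/20555 = (47153 - 399)*(1/20555) = 46754*(1/20555) = 46754/20555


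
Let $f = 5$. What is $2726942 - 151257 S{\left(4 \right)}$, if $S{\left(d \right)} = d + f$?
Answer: $1365629$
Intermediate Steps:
$S{\left(d \right)} = 5 + d$ ($S{\left(d \right)} = d + 5 = 5 + d$)
$2726942 - 151257 S{\left(4 \right)} = 2726942 - 151257 \left(5 + 4\right) = 2726942 - 151257 \cdot 9 = 2726942 - 1361313 = 1365629$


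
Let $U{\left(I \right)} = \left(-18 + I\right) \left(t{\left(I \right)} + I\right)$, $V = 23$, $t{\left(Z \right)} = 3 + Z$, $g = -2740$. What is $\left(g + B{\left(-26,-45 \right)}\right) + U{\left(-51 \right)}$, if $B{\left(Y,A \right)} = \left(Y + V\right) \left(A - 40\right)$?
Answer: $4346$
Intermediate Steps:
$B{\left(Y,A \right)} = \left(-40 + A\right) \left(23 + Y\right)$ ($B{\left(Y,A \right)} = \left(Y + 23\right) \left(A - 40\right) = \left(23 + Y\right) \left(-40 + A\right) = \left(-40 + A\right) \left(23 + Y\right)$)
$U{\left(I \right)} = \left(-18 + I\right) \left(3 + 2 I\right)$ ($U{\left(I \right)} = \left(-18 + I\right) \left(\left(3 + I\right) + I\right) = \left(-18 + I\right) \left(3 + 2 I\right)$)
$\left(g + B{\left(-26,-45 \right)}\right) + U{\left(-51 \right)} = \left(-2740 - -255\right) - \left(-1629 - 5202\right) = \left(-2740 + \left(-920 + 1040 - 1035 + 1170\right)\right) + \left(-54 + 1683 + 2 \cdot 2601\right) = \left(-2740 + 255\right) + \left(-54 + 1683 + 5202\right) = -2485 + 6831 = 4346$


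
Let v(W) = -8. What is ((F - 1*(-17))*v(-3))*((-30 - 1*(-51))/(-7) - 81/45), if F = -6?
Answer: 2112/5 ≈ 422.40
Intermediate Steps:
((F - 1*(-17))*v(-3))*((-30 - 1*(-51))/(-7) - 81/45) = ((-6 - 1*(-17))*(-8))*((-30 - 1*(-51))/(-7) - 81/45) = ((-6 + 17)*(-8))*((-30 + 51)*(-⅐) - 81*1/45) = (11*(-8))*(21*(-⅐) - 9/5) = -88*(-3 - 9/5) = -88*(-24/5) = 2112/5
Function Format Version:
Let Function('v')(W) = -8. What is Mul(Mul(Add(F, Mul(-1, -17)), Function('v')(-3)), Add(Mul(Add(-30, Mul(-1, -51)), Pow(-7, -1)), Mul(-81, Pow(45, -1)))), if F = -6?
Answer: Rational(2112, 5) ≈ 422.40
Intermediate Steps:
Mul(Mul(Add(F, Mul(-1, -17)), Function('v')(-3)), Add(Mul(Add(-30, Mul(-1, -51)), Pow(-7, -1)), Mul(-81, Pow(45, -1)))) = Mul(Mul(Add(-6, Mul(-1, -17)), -8), Add(Mul(Add(-30, Mul(-1, -51)), Pow(-7, -1)), Mul(-81, Pow(45, -1)))) = Mul(Mul(Add(-6, 17), -8), Add(Mul(Add(-30, 51), Rational(-1, 7)), Mul(-81, Rational(1, 45)))) = Mul(Mul(11, -8), Add(Mul(21, Rational(-1, 7)), Rational(-9, 5))) = Mul(-88, Add(-3, Rational(-9, 5))) = Mul(-88, Rational(-24, 5)) = Rational(2112, 5)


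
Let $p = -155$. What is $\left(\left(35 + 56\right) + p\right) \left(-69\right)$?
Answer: $4416$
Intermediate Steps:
$\left(\left(35 + 56\right) + p\right) \left(-69\right) = \left(\left(35 + 56\right) - 155\right) \left(-69\right) = \left(91 - 155\right) \left(-69\right) = \left(-64\right) \left(-69\right) = 4416$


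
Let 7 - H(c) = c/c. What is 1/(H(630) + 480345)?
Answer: 1/480351 ≈ 2.0818e-6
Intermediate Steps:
H(c) = 6 (H(c) = 7 - c/c = 7 - 1*1 = 7 - 1 = 6)
1/(H(630) + 480345) = 1/(6 + 480345) = 1/480351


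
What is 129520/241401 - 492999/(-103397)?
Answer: 132402431039/24960139197 ≈ 5.3046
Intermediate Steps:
129520/241401 - 492999/(-103397) = 129520*(1/241401) - 492999*(-1/103397) = 129520/241401 + 492999/103397 = 132402431039/24960139197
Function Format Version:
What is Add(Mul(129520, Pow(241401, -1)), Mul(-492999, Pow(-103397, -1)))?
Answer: Rational(132402431039, 24960139197) ≈ 5.3046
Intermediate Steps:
Add(Mul(129520, Pow(241401, -1)), Mul(-492999, Pow(-103397, -1))) = Add(Mul(129520, Rational(1, 241401)), Mul(-492999, Rational(-1, 103397))) = Add(Rational(129520, 241401), Rational(492999, 103397)) = Rational(132402431039, 24960139197)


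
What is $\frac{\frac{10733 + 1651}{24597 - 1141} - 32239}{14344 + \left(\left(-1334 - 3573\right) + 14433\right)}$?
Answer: $- \frac{2363080}{1749671} \approx -1.3506$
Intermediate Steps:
$\frac{\frac{10733 + 1651}{24597 - 1141} - 32239}{14344 + \left(\left(-1334 - 3573\right) + 14433\right)} = \frac{\frac{12384}{23456} - 32239}{14344 + \left(\left(-1334 - 3573\right) + 14433\right)} = \frac{12384 \cdot \frac{1}{23456} - 32239}{14344 + \left(-4907 + 14433\right)} = \frac{\frac{387}{733} - 32239}{14344 + 9526} = - \frac{23630800}{733 \cdot 23870} = \left(- \frac{23630800}{733}\right) \frac{1}{23870} = - \frac{2363080}{1749671}$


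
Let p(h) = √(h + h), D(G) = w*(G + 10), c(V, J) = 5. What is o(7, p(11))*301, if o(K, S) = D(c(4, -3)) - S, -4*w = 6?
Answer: -13545/2 - 301*√22 ≈ -8184.3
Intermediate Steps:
w = -3/2 (w = -¼*6 = -3/2 ≈ -1.5000)
D(G) = -15 - 3*G/2 (D(G) = -3*(G + 10)/2 = -3*(10 + G)/2 = -15 - 3*G/2)
p(h) = √2*√h (p(h) = √(2*h) = √2*√h)
o(K, S) = -45/2 - S (o(K, S) = (-15 - 3/2*5) - S = (-15 - 15/2) - S = -45/2 - S)
o(7, p(11))*301 = (-45/2 - √2*√11)*301 = (-45/2 - √22)*301 = -13545/2 - 301*√22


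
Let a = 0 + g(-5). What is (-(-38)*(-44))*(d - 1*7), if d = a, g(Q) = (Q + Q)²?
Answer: -155496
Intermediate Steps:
g(Q) = 4*Q² (g(Q) = (2*Q)² = 4*Q²)
a = 100 (a = 0 + 4*(-5)² = 0 + 4*25 = 0 + 100 = 100)
d = 100
(-(-38)*(-44))*(d - 1*7) = (-(-38)*(-44))*(100 - 1*7) = (-38*44)*(100 - 7) = -1672*93 = -155496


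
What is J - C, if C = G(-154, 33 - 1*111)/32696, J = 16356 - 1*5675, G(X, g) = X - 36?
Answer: 174613083/16348 ≈ 10681.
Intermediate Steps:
G(X, g) = -36 + X
J = 10681 (J = 16356 - 5675 = 10681)
C = -95/16348 (C = (-36 - 154)/32696 = -190*1/32696 = -95/16348 ≈ -0.0058111)
J - C = 10681 - 1*(-95/16348) = 10681 + 95/16348 = 174613083/16348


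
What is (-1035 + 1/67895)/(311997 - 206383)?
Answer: -35135662/3585331265 ≈ -0.0097998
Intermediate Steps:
(-1035 + 1/67895)/(311997 - 206383) = (-1035 + 1/67895)/105614 = -70271324/67895*1/105614 = -35135662/3585331265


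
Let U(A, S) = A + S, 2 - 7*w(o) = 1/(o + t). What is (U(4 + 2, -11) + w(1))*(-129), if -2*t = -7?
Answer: 12857/21 ≈ 612.24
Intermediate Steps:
t = 7/2 (t = -1/2*(-7) = 7/2 ≈ 3.5000)
w(o) = 2/7 - 1/(7*(7/2 + o)) (w(o) = 2/7 - 1/(7*(o + 7/2)) = 2/7 - 1/(7*(7/2 + o)))
(U(4 + 2, -11) + w(1))*(-129) = (((4 + 2) - 11) + 4*(3 + 1)/(7*(7 + 2*1)))*(-129) = ((6 - 11) + (4/7)*4/(7 + 2))*(-129) = (-5 + (4/7)*4/9)*(-129) = (-5 + (4/7)*(1/9)*4)*(-129) = (-5 + 16/63)*(-129) = -299/63*(-129) = 12857/21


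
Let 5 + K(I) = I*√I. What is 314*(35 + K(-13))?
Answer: 9420 - 4082*I*√13 ≈ 9420.0 - 14718.0*I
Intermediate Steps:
K(I) = -5 + I^(3/2) (K(I) = -5 + I*√I = -5 + I^(3/2))
314*(35 + K(-13)) = 314*(35 + (-5 + (-13)^(3/2))) = 314*(35 + (-5 - 13*I*√13)) = 314*(30 - 13*I*√13) = 9420 - 4082*I*√13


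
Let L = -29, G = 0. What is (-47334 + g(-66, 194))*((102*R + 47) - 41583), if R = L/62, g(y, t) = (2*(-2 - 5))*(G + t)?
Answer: 64519204750/31 ≈ 2.0813e+9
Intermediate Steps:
g(y, t) = -14*t (g(y, t) = (2*(-2 - 5))*(0 + t) = (2*(-7))*t = -14*t)
R = -29/62 ≈ -0.46774
(-47334 + g(-66, 194))*((102*R + 47) - 41583) = (-47334 - 14*194)*((102*(-29/62) + 47) - 41583) = (-47334 - 2716)*((-1479/31 + 47) - 41583) = -50050*(-22/31 - 41583) = -50050*(-1289095/31) = 64519204750/31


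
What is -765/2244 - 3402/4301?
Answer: -19473/17204 ≈ -1.1319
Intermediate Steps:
-765/2244 - 3402/4301 = -765*1/2244 - 3402*1/4301 = -15/44 - 3402/4301 = -19473/17204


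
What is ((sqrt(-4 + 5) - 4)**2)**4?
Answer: 6561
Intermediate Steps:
((sqrt(-4 + 5) - 4)**2)**4 = ((sqrt(1) - 4)**2)**4 = ((1 - 4)**2)**4 = ((-3)**2)**4 = 9**4 = 6561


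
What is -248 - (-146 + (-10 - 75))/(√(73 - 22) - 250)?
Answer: -15545102/62449 - 231*√51/62449 ≈ -248.95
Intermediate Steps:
-248 - (-146 + (-10 - 75))/(√(73 - 22) - 250) = -248 - (-146 - 85)/(√51 - 250) = -248 - (-231)/(-250 + √51) = -248 + 231/(-250 + √51)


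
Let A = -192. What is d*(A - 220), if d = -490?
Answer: 201880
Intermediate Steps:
d*(A - 220) = -490*(-192 - 220) = -490*(-412) = 201880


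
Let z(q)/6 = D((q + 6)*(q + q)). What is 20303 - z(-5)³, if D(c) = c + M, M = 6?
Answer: 34127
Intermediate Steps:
D(c) = 6 + c (D(c) = c + 6 = 6 + c)
z(q) = 36 + 12*q*(6 + q) (z(q) = 6*(6 + (q + 6)*(q + q)) = 6*(6 + (6 + q)*(2*q)) = 6*(6 + 2*q*(6 + q)) = 36 + 12*q*(6 + q))
20303 - z(-5)³ = 20303 - (36 + 12*(-5)*(6 - 5))³ = 20303 - (36 + 12*(-5)*1)³ = 20303 - (36 - 60)³ = 20303 - 1*(-24)³ = 20303 - 1*(-13824) = 20303 + 13824 = 34127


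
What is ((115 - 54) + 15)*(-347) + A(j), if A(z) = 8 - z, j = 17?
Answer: -26381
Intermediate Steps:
((115 - 54) + 15)*(-347) + A(j) = ((115 - 54) + 15)*(-347) + (8 - 1*17) = (61 + 15)*(-347) + (8 - 17) = 76*(-347) - 9 = -26372 - 9 = -26381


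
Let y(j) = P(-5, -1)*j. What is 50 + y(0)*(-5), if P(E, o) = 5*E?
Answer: 50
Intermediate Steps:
y(j) = -25*j (y(j) = (5*(-5))*j = -25*j)
50 + y(0)*(-5) = 50 - 25*0*(-5) = 50 + 0*(-5) = 50 + 0 = 50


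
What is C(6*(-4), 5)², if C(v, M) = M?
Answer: 25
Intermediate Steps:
C(6*(-4), 5)² = 5² = 25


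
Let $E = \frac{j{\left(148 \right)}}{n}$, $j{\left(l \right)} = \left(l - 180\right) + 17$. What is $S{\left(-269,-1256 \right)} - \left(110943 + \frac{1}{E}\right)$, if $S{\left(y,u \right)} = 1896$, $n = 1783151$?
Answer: $\frac{147446}{15} \approx 9829.7$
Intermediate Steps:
$j{\left(l \right)} = -163 + l$ ($j{\left(l \right)} = \left(-180 + l\right) + 17 = -163 + l$)
$E = - \frac{15}{1783151}$ ($E = \frac{-163 + 148}{1783151} = \left(-15\right) \frac{1}{1783151} = - \frac{15}{1783151} \approx -8.4121 \cdot 10^{-6}$)
$S{\left(-269,-1256 \right)} - \left(110943 + \frac{1}{E}\right) = 1896 - - \frac{119006}{15} = 1896 + \left(-110943 + \frac{1783151}{15}\right) = 1896 + \frac{119006}{15} = \frac{147446}{15}$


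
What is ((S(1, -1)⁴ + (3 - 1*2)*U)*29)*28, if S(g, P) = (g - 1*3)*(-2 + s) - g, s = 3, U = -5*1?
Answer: 61712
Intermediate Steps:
U = -5
S(g, P) = -3 (S(g, P) = (g - 1*3)*(-2 + 3) - g = (g - 3)*1 - g = (-3 + g)*1 - g = (-3 + g) - g = -3)
((S(1, -1)⁴ + (3 - 1*2)*U)*29)*28 = (((-3)⁴ + (3 - 1*2)*(-5))*29)*28 = ((81 + (3 - 2)*(-5))*29)*28 = ((81 + 1*(-5))*29)*28 = ((81 - 5)*29)*28 = (76*29)*28 = 2204*28 = 61712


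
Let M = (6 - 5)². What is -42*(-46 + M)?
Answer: 1890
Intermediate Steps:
M = 1 (M = 1² = 1)
-42*(-46 + M) = -42*(-46 + 1) = -42*(-45) = 1890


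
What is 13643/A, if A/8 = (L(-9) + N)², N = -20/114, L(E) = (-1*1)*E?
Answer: 44326107/2024072 ≈ 21.899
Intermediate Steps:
L(E) = -E
N = -10/57 (N = -20*1/114 = -10/57 ≈ -0.17544)
A = 2024072/3249 (A = 8*(-1*(-9) - 10/57)² = 8*(9 - 10/57)² = 8*(503/57)² = 8*(253009/3249) = 2024072/3249 ≈ 622.98)
13643/A = 13643/(2024072/3249) = 13643*(3249/2024072) = 44326107/2024072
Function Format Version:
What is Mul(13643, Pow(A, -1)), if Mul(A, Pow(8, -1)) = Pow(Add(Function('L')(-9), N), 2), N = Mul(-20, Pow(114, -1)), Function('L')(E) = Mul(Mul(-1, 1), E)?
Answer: Rational(44326107, 2024072) ≈ 21.899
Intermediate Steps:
Function('L')(E) = Mul(-1, E)
N = Rational(-10, 57) (N = Mul(-20, Rational(1, 114)) = Rational(-10, 57) ≈ -0.17544)
A = Rational(2024072, 3249) (A = Mul(8, Pow(Add(Mul(-1, -9), Rational(-10, 57)), 2)) = Mul(8, Pow(Add(9, Rational(-10, 57)), 2)) = Mul(8, Pow(Rational(503, 57), 2)) = Mul(8, Rational(253009, 3249)) = Rational(2024072, 3249) ≈ 622.98)
Mul(13643, Pow(A, -1)) = Mul(13643, Pow(Rational(2024072, 3249), -1)) = Mul(13643, Rational(3249, 2024072)) = Rational(44326107, 2024072)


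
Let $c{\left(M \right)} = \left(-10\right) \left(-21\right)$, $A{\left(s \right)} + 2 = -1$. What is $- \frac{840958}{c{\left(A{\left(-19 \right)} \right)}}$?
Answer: $- \frac{420479}{105} \approx -4004.6$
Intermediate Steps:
$A{\left(s \right)} = -3$ ($A{\left(s \right)} = -2 - 1 = -3$)
$c{\left(M \right)} = 210$
$- \frac{840958}{c{\left(A{\left(-19 \right)} \right)}} = - \frac{840958}{210} = \left(-840958\right) \frac{1}{210} = - \frac{420479}{105}$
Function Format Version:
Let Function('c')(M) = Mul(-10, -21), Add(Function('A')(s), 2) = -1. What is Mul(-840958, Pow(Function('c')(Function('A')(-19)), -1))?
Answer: Rational(-420479, 105) ≈ -4004.6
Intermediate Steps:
Function('A')(s) = -3 (Function('A')(s) = Add(-2, -1) = -3)
Function('c')(M) = 210
Mul(-840958, Pow(Function('c')(Function('A')(-19)), -1)) = Mul(-840958, Pow(210, -1)) = Mul(-840958, Rational(1, 210)) = Rational(-420479, 105)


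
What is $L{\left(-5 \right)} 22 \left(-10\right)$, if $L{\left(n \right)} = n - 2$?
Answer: $1540$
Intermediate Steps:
$L{\left(n \right)} = -2 + n$
$L{\left(-5 \right)} 22 \left(-10\right) = \left(-2 - 5\right) 22 \left(-10\right) = \left(-7\right) 22 \left(-10\right) = \left(-154\right) \left(-10\right) = 1540$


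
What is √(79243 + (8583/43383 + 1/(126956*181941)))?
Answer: 5*√88415063139007050075787085682807/167013715789878 ≈ 281.50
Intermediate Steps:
√(79243 + (8583/43383 + 1/(126956*181941))) = √(79243 + (8583*(1/43383) + (1/126956)*(1/181941))) = √(79243 + (2861/14461 + 1/23098501596)) = √(79243 + 66084813080617/334027431579756) = √(26469401845487685325/334027431579756) = 5*√88415063139007050075787085682807/167013715789878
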